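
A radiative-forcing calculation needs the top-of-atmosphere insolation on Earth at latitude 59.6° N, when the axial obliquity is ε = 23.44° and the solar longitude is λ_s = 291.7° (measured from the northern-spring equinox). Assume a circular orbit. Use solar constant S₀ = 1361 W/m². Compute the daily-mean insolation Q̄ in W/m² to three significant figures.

Q̄ ≈ 35.7 W/m²

Solar declination: sin δ = sin ε · sin λ_s = sin 23.44° × sin 291.7° = -0.36960, so δ = -21.691°.
cos H₀ = −tan(+59.6°) tan(-21.691°) = 0.6780, H₀ = 0.8258 rad.
Bracket: H₀ sin φ sin δ + cos φ cos δ sin H₀ = 0.8258×0.86251×-0.36960 + 0.50603×0.92919×0.73509 = -0.263252 + 0.345638 = 0.082386.
Q̄ = (S₀/π) × [bracket] = (1361/π) × 0.082386 = 35.69 W/m².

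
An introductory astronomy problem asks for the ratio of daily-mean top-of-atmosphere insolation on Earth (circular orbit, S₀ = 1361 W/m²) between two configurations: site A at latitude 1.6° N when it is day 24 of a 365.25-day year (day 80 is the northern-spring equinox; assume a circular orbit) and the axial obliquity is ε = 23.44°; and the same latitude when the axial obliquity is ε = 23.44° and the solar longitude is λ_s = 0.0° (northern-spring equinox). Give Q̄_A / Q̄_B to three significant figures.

Q̄_A / Q̄_B ≈ 0.931

— Configuration A (φ=+1.6°):
Solar longitude: λ_s = 360° × (24 − 80)/365.25 = -55.195°, i.e. -55.195° + 360° = 304.805°.
sin δ = sin 23.44° × sin 304.805° = -0.32662, so δ = -19.064°.
cos H₀ = −tan(+1.6°) tan(-19.064°) = 0.0097, H₀ = 1.5611 rad.
Bracket: H₀ sin φ sin δ + cos φ cos δ sin H₀ = 1.5611×0.02792×-0.32662 + 0.99961×0.94515×0.99995 = -0.014236 + 0.944734 = 0.930498.
Q̄ = (S₀/π) × [bracket] = (1361/π) × 0.930498 = 403.11 W/m².
— Configuration B (φ=+1.6°):
Solar declination: sin δ = sin ε · sin λ_s = sin 23.44° × sin 0.0° = 0.00000, so δ = +0.000°.
cos H₀ = −tan(+1.6°) tan(+0.000°) = -0.0000, H₀ = 1.5708 rad.
Bracket: H₀ sin φ sin δ + cos φ cos δ sin H₀ = 1.5708×0.02792×0.00000 + 0.99961×1.00000×1.00000 = 0.000000 + 0.999610 = 0.999610.
Q̄ = (S₀/π) × [bracket] = (1361/π) × 0.999610 = 433.05 W/m².
Ratio Q̄_A / Q̄_B = 403.11 / 433.05 = 0.9309.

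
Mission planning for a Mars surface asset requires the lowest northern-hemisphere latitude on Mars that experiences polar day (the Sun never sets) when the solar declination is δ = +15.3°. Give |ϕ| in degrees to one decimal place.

Polar day requires cos h₀ = −tan ϕ tan δ ≤ −1, i.e. tan ϕ tan δ ≥ 1.
The boundary is |tan ϕ| · |tan δ| = 1, so |ϕ| = 90° − |δ| = 90° − 15.3° = 74.7° in the northern hemisphere.

|ϕ| = 74.7°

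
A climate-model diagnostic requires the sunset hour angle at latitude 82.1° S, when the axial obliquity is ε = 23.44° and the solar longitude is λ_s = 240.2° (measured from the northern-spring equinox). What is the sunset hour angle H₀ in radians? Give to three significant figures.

Solar declination: sin δ = sin ε · sin λ_s = sin 23.44° × sin 240.2° = -0.34519, so δ = -20.193°.
Sunrise equation: cos H₀ = −tan φ · tan δ = -2.6505 ≤ −1, so the Sun never sets (polar day) and H₀ = π.

H₀ = 3.14 rad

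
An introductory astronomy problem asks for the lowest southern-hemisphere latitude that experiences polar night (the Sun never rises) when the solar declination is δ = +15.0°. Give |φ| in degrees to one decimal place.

Polar night requires cos H₀ = −tan φ tan δ ≥ 1, i.e. tan φ tan δ ≤ −1.
The boundary is |tan φ| · |tan δ| = 1, so |φ| = 90° − |δ| = 90° − 15.0° = 75.0° in the southern hemisphere.

|φ| = 75.0°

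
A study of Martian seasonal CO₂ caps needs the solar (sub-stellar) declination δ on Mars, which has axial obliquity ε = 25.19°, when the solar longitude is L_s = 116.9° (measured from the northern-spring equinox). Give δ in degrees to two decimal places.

sin δ = sin ε · sin L_s = sin 25.19° × sin 116.9° = 0.379568.
δ = arcsin(0.379568) = +22.31°.

δ = +22.31°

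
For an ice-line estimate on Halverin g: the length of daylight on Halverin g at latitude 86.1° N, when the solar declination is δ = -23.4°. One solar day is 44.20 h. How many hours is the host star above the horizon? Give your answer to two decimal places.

cos h₀ = −tan ϕ · tan δ = 6.3476 ≥ 1, so the host star never rises (polar night) and h₀ = 0.
Daylight = 2h₀/(2π) × 44.20 h = (0.0000/π) × 44.20 = 0.00 h.

0.00 h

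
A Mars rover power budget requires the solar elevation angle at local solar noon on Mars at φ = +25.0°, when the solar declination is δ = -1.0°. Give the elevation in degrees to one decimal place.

At local noon the hour angle is zero, so the zenith angle equals |φ − δ| = |+25.0° − (-1.000°)| = 26.000°.
Elevation = 90° − 26.000° = 64.0°.

64.0°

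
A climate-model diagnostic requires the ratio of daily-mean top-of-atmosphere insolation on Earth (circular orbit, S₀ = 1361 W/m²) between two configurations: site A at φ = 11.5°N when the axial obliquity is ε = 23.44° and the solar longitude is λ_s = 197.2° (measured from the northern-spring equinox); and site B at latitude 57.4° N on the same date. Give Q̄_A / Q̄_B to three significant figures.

Q̄_A / Q̄_B ≈ 2.41

— Configuration A (φ=+11.5°):
Solar declination: sin δ = sin ε · sin λ_s = sin 23.44° × sin 197.2° = -0.11763, so δ = -6.755°.
cos H₀ = −tan(+11.5°) tan(-6.755°) = 0.0241, H₀ = 1.5467 rad.
Bracket: H₀ sin φ sin δ + cos φ cos δ sin H₀ = 1.5467×0.19937×-0.11763 + 0.97992×0.99306×0.99971 = -0.036273 + 0.972837 = 0.936564.
Q̄ = (S₀/π) × [bracket] = (1361/π) × 0.936564 = 405.74 W/m².
— Configuration B (φ=+57.4°):
cos H₀ = −tan(+57.4°) tan(-6.755°) = 0.1852, H₀ = 1.3845 rad.
Bracket: H₀ sin φ sin δ + cos φ cos δ sin H₀ = 1.3845×0.84245×-0.11763 + 0.53877×0.99306×0.98270 = -0.137200 + 0.525775 = 0.388575.
Q̄ = (S₀/π) × [bracket] = (1361/π) × 0.388575 = 168.34 W/m².
Ratio Q̄_A / Q̄_B = 405.74 / 168.34 = 2.410.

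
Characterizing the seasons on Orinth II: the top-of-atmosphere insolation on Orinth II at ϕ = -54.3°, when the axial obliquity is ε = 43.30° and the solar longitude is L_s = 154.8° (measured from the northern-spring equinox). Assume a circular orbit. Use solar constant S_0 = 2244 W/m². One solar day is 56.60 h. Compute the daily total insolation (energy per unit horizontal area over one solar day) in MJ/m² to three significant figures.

34.5 MJ/m²

Solar declination: sin δ = sin ε · sin L_s = sin 43.30° × sin 154.8° = 0.29201, so δ = +16.978°.
cos h₀ = −tan(-54.3°) tan(+16.978°) = 0.4249, h₀ = 1.1320 rad.
Bracket: h₀ sin ϕ sin δ + cos ϕ cos δ sin h₀ = 1.1320×-0.81208×0.29201 + 0.58354×0.95642×0.90525 = -0.268437 + 0.505228 = 0.236791.
Q̄ = (S_0/π) × [bracket] = (2244/π) × 0.236791 = 169.14 W/m².
Daily total = Q̄ × 56.60 h × 3600 s/h = 169.14 × 56.60 × 3600 / 10⁶ = 34.46 MJ/m².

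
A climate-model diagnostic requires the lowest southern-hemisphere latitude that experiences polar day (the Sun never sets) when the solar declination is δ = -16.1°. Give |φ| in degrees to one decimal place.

Polar day requires cos H₀ = −tan φ tan δ ≤ −1, i.e. tan φ tan δ ≥ 1.
The boundary is |tan φ| · |tan δ| = 1, so |φ| = 90° − |δ| = 90° − 16.1° = 73.9° in the southern hemisphere.

|φ| = 73.9°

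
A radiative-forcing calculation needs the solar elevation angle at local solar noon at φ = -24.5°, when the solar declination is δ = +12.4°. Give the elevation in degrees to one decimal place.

At local noon the hour angle is zero, so the zenith angle equals |φ − δ| = |-24.5° − (+12.400°)| = 36.900°.
Elevation = 90° − 36.900° = 53.1°.

53.1°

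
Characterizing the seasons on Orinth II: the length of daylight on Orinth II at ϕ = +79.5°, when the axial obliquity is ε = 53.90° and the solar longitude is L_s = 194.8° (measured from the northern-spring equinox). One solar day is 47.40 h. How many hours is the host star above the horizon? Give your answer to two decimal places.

0.00 h

Solar declination: sin δ = sin ε · sin L_s = sin 53.90° × sin 194.8° = -0.20640, so δ = -11.911°.
cos h₀ = −tan ϕ · tan δ = 1.1381 ≥ 1, so the host star never rises (polar night) and h₀ = 0.
Daylight = 2h₀/(2π) × 47.40 h = (0.0000/π) × 47.40 = 0.00 h.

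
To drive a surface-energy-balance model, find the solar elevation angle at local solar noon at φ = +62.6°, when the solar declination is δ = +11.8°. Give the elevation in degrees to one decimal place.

At local noon the hour angle is zero, so the zenith angle equals |φ − δ| = |+62.6° − (+11.800°)| = 50.800°.
Elevation = 90° − 50.800° = 39.2°.

39.2°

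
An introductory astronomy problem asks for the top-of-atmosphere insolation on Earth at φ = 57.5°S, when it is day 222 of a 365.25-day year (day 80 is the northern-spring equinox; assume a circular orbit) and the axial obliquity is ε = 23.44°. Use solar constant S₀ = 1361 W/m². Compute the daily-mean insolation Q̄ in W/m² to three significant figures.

Solar longitude: λ_s = 360° × (222 − 80)/365.25 = 139.959°.
sin δ = sin 23.44° × sin 139.959° = 0.25591, so δ = +14.828°.
cos H₀ = −tan(-57.5°) tan(+14.828°) = 0.4155, H₀ = 1.1423 rad.
Bracket: H₀ sin φ sin δ + cos φ cos δ sin H₀ = 1.1423×-0.84339×0.25591 + 0.53730×0.96670×0.90958 = -0.246545 + 0.472443 = 0.225898.
Q̄ = (S₀/π) × [bracket] = (1361/π) × 0.225898 = 97.86 W/m².

Q̄ ≈ 97.9 W/m²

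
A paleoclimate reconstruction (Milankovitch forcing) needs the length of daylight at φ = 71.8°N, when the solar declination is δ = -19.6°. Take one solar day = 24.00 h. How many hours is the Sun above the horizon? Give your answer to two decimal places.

cos H₀ = −tan φ · tan δ = 1.0830 ≥ 1, so the Sun never rises (polar night) and H₀ = 0.
Daylight = 2H₀/(2π) × 24.00 h = (0.0000/π) × 24.00 = 0.00 h.

0.00 h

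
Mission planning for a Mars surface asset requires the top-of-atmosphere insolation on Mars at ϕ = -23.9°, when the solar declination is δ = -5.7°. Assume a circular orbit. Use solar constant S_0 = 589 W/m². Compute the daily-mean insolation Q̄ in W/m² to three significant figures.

Q̄ ≈ 183 W/m²

cos h₀ = −tan(-23.9°) tan(-5.700°) = -0.0442, h₀ = 1.6150 rad.
Bracket: h₀ sin ϕ sin δ + cos ϕ cos δ sin h₀ = 1.6150×-0.40514×-0.09932 + 0.91425×0.99506×0.99902 = 0.064985 + 0.908842 = 0.973827.
Q̄ = (S_0/π) × [bracket] = (589/π) × 0.973827 = 182.6 W/m².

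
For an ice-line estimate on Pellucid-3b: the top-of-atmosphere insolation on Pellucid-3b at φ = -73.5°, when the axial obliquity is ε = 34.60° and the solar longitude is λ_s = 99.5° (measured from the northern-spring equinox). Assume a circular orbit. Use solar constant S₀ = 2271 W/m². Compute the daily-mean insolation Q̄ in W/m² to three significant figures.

Q̄ ≈ 0.00 W/m²

Solar declination: sin δ = sin ε · sin λ_s = sin 34.60° × sin 99.5° = 0.56006, so δ = +34.060°.
cos H₀ = −tan(-73.5°) tan(+34.060°) = 2.2822 ≥ 1 ⇒ polar night, H₀ = 0 and Q̄ = 0.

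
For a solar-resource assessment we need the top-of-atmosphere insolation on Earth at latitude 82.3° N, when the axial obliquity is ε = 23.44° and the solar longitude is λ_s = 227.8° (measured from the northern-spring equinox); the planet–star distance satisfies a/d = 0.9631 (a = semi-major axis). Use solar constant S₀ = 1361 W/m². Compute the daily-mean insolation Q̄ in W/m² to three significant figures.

Q̄ ≈ 0.00 W/m²

Solar declination: sin δ = sin ε · sin λ_s = sin 23.44° × sin 227.8° = -0.29468, so δ = -17.139°.
cos H₀ = −tan(+82.3°) tan(-17.139°) = 2.2808 ≥ 1 ⇒ polar night, H₀ = 0 and Q̄ = 0.
Inverse-square distance factor (a/d)² = 0.9631² = 0.927562.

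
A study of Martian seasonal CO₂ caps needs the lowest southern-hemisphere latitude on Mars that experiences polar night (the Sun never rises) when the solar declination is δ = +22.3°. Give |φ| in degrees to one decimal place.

|φ| = 67.7°

Polar night requires cos H₀ = −tan φ tan δ ≥ 1, i.e. tan φ tan δ ≤ −1.
The boundary is |tan φ| · |tan δ| = 1, so |φ| = 90° − |δ| = 90° − 22.3° = 67.7° in the southern hemisphere.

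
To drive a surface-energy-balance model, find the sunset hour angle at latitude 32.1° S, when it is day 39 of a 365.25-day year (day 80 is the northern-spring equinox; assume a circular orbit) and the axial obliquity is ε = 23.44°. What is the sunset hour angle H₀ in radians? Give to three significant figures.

H₀ = 1.74 rad

Solar longitude: λ_s = 360° × (39 − 80)/365.25 = -40.411°, i.e. -40.411° + 360° = 319.589°.
sin δ = sin 23.44° × sin 319.589° = -0.25787, so δ = -14.944°.
cos H₀ = −tan φ · tan δ = −tan(-32.1°) × tan(-14.944°) = -0.1674, so H₀ = 1.7390 rad = 99.64°.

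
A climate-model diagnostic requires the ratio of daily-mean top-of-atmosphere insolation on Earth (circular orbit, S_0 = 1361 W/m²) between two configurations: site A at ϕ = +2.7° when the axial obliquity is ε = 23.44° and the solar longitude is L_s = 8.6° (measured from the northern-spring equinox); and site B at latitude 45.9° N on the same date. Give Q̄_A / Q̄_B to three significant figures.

— Configuration A (ϕ=+2.7°):
Solar declination: sin δ = sin ε · sin L_s = sin 23.44° × sin 8.6° = 0.05948, so δ = +3.410°.
cos h₀ = −tan(+2.7°) tan(+3.410°) = -0.0028, h₀ = 1.5736 rad.
Bracket: h₀ sin ϕ sin δ + cos ϕ cos δ sin h₀ = 1.5736×0.04711×0.05948 + 0.99889×0.99823×1.00000 = 0.004409 + 0.997122 = 1.001531.
Q̄ = (S_0/π) × [bracket] = (1361/π) × 1.001531 = 433.88 W/m².
— Configuration B (ϕ=+45.9°):
cos h₀ = −tan(+45.9°) tan(+3.410°) = -0.0615, h₀ = 1.6323 rad.
Bracket: h₀ sin ϕ sin δ + cos ϕ cos δ sin h₀ = 1.6323×0.71813×0.05948 + 0.69591×0.99823×0.99811 = 0.069723 + 0.693365 = 0.763088.
Q̄ = (S_0/π) × [bracket] = (1361/π) × 0.763088 = 330.58 W/m².
Ratio Q̄_A / Q̄_B = 433.88 / 330.58 = 1.312.

Q̄_A / Q̄_B ≈ 1.31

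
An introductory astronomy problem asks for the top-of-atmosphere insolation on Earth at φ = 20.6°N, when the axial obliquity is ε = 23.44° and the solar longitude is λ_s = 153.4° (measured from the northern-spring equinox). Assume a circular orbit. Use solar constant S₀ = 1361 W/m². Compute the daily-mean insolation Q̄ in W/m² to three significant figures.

Solar declination: sin δ = sin ε · sin λ_s = sin 23.44° × sin 153.4° = 0.17811, so δ = +10.260°.
cos H₀ = −tan(+20.6°) tan(+10.260°) = -0.0680, H₀ = 1.6389 rad.
Bracket: H₀ sin φ sin δ + cos φ cos δ sin H₀ = 1.6389×0.35184×0.17811 + 0.93606×0.98401×0.99768 = 0.102704 + 0.918955 = 1.021659.
Q̄ = (S₀/π) × [bracket] = (1361/π) × 1.021659 = 442.6 W/m².

Q̄ ≈ 443 W/m²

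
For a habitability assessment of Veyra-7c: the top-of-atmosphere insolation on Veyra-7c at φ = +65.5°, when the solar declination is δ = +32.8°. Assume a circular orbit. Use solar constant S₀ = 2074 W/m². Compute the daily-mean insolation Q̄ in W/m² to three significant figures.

Q̄ ≈ 1.02e+03 W/m²

cos H₀ = −tan(+65.5°) tan(+32.800°) = -1.4141 ≤ −1 ⇒ polar day, H₀ = π.
Bracket: H₀ sin φ sin δ + cos φ cos δ sin H₀ = 3.1416×0.90996×0.54171 + 0.41469×0.84057×0.00000 = 1.548603 + 0.000000 = 1.548603.
Q̄ = (S₀/π) × [bracket] = (2074/π) × 1.548603 = 1022 W/m².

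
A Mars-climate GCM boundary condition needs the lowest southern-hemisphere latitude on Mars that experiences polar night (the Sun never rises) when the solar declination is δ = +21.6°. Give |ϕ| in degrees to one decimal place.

|ϕ| = 68.4°

Polar night requires cos h₀ = −tan ϕ tan δ ≥ 1, i.e. tan ϕ tan δ ≤ −1.
The boundary is |tan ϕ| · |tan δ| = 1, so |ϕ| = 90° − |δ| = 90° − 21.6° = 68.4° in the southern hemisphere.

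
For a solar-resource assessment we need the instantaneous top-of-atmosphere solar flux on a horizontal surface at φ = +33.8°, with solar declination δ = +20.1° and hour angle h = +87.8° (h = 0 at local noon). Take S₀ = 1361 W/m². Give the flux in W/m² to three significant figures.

301 W/m²

cos θ_z = sin φ sin δ + cos φ cos δ cos h = 0.191176 + 0.029957 = 0.221133.
Flux = S₀ · cos θ_z = 1361 × 0.221133 = 301.0 W/m².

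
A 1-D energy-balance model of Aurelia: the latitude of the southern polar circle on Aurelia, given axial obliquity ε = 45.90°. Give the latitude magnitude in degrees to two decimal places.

The polar circle is the lowest latitude that experiences at least one full rotation of continuous darkness at the northern-summer solstice; it lies at |ϕ| = 90° − ε = 90° − 45.90° = 44.10°.

44.10°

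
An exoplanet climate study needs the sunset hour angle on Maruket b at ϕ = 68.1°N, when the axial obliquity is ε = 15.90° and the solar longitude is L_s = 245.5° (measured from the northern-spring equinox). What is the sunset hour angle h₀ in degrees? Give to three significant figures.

Solar declination: sin δ = sin ε · sin L_s = sin 15.90° × sin 245.5° = -0.24929, so δ = -14.436°.
cos h₀ = −tan ϕ · tan δ = −tan(+68.1°) × tan(-14.436°) = 0.6404, so h₀ = 0.8758 rad = 50.18°.

h₀ = 50.2°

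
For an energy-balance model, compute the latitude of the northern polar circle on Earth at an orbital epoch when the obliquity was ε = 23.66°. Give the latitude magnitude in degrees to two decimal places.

The polar circle is the lowest latitude that experiences at least one full rotation of continuous daylight at the northern-summer solstice; it lies at |ϕ| = 90° − ε = 90° − 23.66° = 66.34°.

66.34°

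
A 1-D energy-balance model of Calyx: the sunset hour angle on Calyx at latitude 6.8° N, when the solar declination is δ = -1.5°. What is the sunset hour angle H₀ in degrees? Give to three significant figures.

H₀ = 89.8°

cos H₀ = −tan φ · tan δ = −tan(+6.8°) × tan(-1.500°) = 0.0031, so H₀ = 1.5677 rad = 89.82°.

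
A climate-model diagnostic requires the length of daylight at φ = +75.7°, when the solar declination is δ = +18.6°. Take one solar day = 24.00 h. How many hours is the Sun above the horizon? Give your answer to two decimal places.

Sunrise equation: cos H₀ = −tan φ · tan δ = -1.3203 ≤ −1, so the Sun never sets (polar day) and H₀ = π.
Daylight = 2H₀/(2π) × 24.00 h = (3.1416/π) × 24.00 = 24.00 h.

24.00 h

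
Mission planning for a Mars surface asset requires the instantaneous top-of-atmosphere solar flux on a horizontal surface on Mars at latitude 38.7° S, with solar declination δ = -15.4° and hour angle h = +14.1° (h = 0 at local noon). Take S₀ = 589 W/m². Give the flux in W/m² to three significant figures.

cos θ_z = sin φ sin δ + cos φ cos δ cos h = 0.166037 + 0.729741 = 0.895778.
Flux = S₀ · cos θ_z = 589 × 0.895778 = 527.6 W/m².

528 W/m²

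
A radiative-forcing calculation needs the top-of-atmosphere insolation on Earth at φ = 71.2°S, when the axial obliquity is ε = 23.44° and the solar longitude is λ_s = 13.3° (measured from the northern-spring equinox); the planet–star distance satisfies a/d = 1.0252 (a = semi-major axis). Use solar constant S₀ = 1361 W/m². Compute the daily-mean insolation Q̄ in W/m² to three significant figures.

Q̄ ≈ 89.5 W/m²

Solar declination: sin δ = sin ε · sin λ_s = sin 23.44° × sin 13.3° = 0.09151, so δ = +5.251°.
cos H₀ = −tan(-71.2°) tan(+5.251°) = 0.2699, H₀ = 1.2975 rad.
Bracket: H₀ sin φ sin δ + cos φ cos δ sin H₀ = 1.2975×-0.94665×0.09151 + 0.32227×0.99580×0.96288 = -0.112400 + 0.309004 = 0.196604.
Inverse-square distance factor (a/d)² = 1.0252² = 1.051035.
Q̄ = (S₀/π) × 1.051035 × [bracket] = (1361/π) × 1.051035 × 0.196604 = 89.52 W/m².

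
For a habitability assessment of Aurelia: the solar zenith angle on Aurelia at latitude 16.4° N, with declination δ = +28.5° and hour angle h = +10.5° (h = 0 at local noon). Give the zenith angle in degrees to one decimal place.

cos θ_z = sin φ sin δ + cos φ cos δ cos h = 0.134722 + 0.828944 = 0.963666.
θ_z = arccos(0.963666) = 15.5°.

θ_z = 15.5°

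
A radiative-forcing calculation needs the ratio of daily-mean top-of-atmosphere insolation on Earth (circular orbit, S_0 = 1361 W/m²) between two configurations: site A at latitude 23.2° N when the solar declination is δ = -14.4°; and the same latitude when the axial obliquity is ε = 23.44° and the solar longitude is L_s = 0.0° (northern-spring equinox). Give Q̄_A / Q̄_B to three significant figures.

Q̄_A / Q̄_B ≈ 0.807

— Configuration A (ϕ=+23.2°):
cos h₀ = −tan(+23.2°) tan(-14.400°) = 0.1100, h₀ = 1.4605 rad.
Bracket: h₀ sin ϕ sin δ + cos ϕ cos δ sin h₀ = 1.4605×0.39394×-0.24869 + 0.91914×0.96858×0.99393 = -0.143084 + 0.884857 = 0.741773.
Q̄ = (S_0/π) × [bracket] = (1361/π) × 0.741773 = 321.35 W/m².
— Configuration B (ϕ=+23.2°):
Solar declination: sin δ = sin ε · sin L_s = sin 23.44° × sin 0.0° = 0.00000, so δ = +0.000°.
cos h₀ = −tan(+23.2°) tan(+0.000°) = -0.0000, h₀ = 1.5708 rad.
Bracket: h₀ sin ϕ sin δ + cos ϕ cos δ sin h₀ = 1.5708×0.39394×0.00000 + 0.91914×1.00000×1.00000 = 0.000000 + 0.919140 = 0.919140.
Q̄ = (S_0/π) × [bracket] = (1361/π) × 0.919140 = 398.19 W/m².
Ratio Q̄_A / Q̄_B = 321.35 / 398.19 = 0.8070.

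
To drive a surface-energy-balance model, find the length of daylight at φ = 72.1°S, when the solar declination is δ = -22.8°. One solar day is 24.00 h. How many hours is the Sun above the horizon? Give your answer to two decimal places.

24.00 h

Sunrise equation: cos H₀ = −tan φ · tan δ = -1.3015 ≤ −1, so the Sun never sets (polar day) and H₀ = π.
Daylight = 2H₀/(2π) × 24.00 h = (3.1416/π) × 24.00 = 24.00 h.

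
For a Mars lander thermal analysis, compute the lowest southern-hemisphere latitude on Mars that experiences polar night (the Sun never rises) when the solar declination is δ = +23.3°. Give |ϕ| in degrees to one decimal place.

Polar night requires cos h₀ = −tan ϕ tan δ ≥ 1, i.e. tan ϕ tan δ ≤ −1.
The boundary is |tan ϕ| · |tan δ| = 1, so |ϕ| = 90° − |δ| = 90° − 23.3° = 66.7° in the southern hemisphere.

|ϕ| = 66.7°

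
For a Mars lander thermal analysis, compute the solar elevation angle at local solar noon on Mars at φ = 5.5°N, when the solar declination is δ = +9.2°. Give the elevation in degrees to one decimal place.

At local noon the hour angle is zero, so the zenith angle equals |φ − δ| = |+5.5° − (+9.200°)| = 3.700°.
Elevation = 90° − 3.700° = 86.3°.

86.3°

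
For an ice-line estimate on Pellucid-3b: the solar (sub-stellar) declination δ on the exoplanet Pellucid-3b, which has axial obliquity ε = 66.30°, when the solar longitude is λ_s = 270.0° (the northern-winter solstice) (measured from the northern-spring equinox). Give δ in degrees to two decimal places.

δ = -66.30°

sin δ = sin ε · sin λ_s = sin 66.30° × sin 270.0° = -0.915663.
δ = arcsin(-0.915663) = -66.30°.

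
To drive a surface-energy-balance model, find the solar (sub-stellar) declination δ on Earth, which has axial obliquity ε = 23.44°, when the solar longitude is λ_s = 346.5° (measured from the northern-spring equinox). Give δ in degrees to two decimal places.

δ = -5.33°

sin δ = sin ε · sin λ_s = sin 23.44° × sin 346.5° = -0.092862.
δ = arcsin(-0.092862) = -5.33°.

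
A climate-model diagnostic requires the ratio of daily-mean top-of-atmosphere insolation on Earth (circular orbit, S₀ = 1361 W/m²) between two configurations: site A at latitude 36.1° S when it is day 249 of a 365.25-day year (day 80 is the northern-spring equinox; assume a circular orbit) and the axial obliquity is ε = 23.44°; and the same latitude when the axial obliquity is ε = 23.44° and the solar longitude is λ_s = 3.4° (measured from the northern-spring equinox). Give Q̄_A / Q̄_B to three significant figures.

— Configuration A (φ=-36.1°):
Solar longitude: λ_s = 360° × (249 − 80)/365.25 = 166.571°.
sin δ = sin 23.44° × sin 166.571° = 0.09238, so δ = +5.301°.
cos H₀ = −tan(-36.1°) tan(+5.301°) = 0.0677, H₀ = 1.5031 rad.
Bracket: H₀ sin φ sin δ + cos φ cos δ sin H₀ = 1.5031×-0.58920×0.09238 + 0.80799×0.99572×0.99771 = -0.081814 + 0.802689 = 0.720875.
Q̄ = (S₀/π) × [bracket] = (1361/π) × 0.720875 = 312.30 W/m².
— Configuration B (φ=-36.1°):
Solar declination: sin δ = sin ε · sin λ_s = sin 23.44° × sin 3.4° = 0.02359, so δ = +1.352°.
cos H₀ = −tan(-36.1°) tan(+1.352°) = 0.0172, H₀ = 1.5536 rad.
Bracket: H₀ sin φ sin δ + cos φ cos δ sin H₀ = 1.5536×-0.58920×0.02359 + 0.80799×0.99972×0.99985 = -0.021594 + 0.807643 = 0.786049.
Q̄ = (S₀/π) × [bracket] = (1361/π) × 0.786049 = 340.53 W/m².
Ratio Q̄_A / Q̄_B = 312.30 / 340.53 = 0.9171.

Q̄_A / Q̄_B ≈ 0.917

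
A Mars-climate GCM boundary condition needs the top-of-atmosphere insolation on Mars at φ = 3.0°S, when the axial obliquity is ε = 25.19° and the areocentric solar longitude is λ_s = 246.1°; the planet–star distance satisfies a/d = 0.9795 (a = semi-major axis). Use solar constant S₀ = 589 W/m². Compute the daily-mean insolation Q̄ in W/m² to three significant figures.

sin δ = sin 25.19° × sin 246.1° = -0.38913, so δ = -22.900°.
cos H₀ = −tan(-3.0°) tan(-22.900°) = -0.0221, H₀ = 1.5929 rad.
Bracket: H₀ sin φ sin δ + cos φ cos δ sin H₀ = 1.5929×-0.05234×-0.38913 + 0.99863×0.92118×0.99975 = 0.032443 + 0.919688 = 0.952131.
Inverse-square distance factor (a/d)² = 0.9795² = 0.959420.
Q̄ = (S₀/π) × 0.959420 × [bracket] = (589/π) × 0.959420 × 0.952131 = 171.3 W/m².

Q̄ ≈ 171 W/m²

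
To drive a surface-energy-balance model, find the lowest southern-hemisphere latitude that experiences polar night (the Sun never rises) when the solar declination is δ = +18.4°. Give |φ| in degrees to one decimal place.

|φ| = 71.6°

Polar night requires cos H₀ = −tan φ tan δ ≥ 1, i.e. tan φ tan δ ≤ −1.
The boundary is |tan φ| · |tan δ| = 1, so |φ| = 90° − |δ| = 90° − 18.4° = 71.6° in the southern hemisphere.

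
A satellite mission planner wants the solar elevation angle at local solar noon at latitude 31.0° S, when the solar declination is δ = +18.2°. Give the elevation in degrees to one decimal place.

At local noon the hour angle is zero, so the zenith angle equals |φ − δ| = |-31.0° − (+18.200°)| = 49.200°.
Elevation = 90° − 49.200° = 40.8°.

40.8°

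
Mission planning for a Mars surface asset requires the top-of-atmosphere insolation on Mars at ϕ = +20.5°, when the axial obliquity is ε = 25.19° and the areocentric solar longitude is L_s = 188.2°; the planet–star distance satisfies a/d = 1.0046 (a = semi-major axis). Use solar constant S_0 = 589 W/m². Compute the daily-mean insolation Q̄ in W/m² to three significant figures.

Q̄ ≈ 171 W/m²

sin δ = sin 25.19° × sin 188.2° = -0.06071, so δ = -3.480°.
cos h₀ = −tan(+20.5°) tan(-3.480°) = 0.0227, h₀ = 1.5481 rad.
Bracket: h₀ sin ϕ sin δ + cos ϕ cos δ sin h₀ = 1.5481×0.35021×-0.06071 + 0.93667×0.99816×0.99974 = -0.032915 + 0.934703 = 0.901788.
Inverse-square distance factor (a/d)² = 1.0046² = 1.009221.
Q̄ = (S_0/π) × 1.009221 × [bracket] = (589/π) × 1.009221 × 0.901788 = 170.6 W/m².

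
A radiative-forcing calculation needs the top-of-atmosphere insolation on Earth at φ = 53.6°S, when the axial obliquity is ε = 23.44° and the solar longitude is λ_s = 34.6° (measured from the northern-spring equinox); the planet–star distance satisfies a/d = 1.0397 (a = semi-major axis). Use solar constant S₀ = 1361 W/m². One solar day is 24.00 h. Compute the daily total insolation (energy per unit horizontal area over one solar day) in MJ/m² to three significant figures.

Solar declination: sin δ = sin ε · sin λ_s = sin 23.44° × sin 34.6° = 0.22588, so δ = +13.055°.
cos H₀ = −tan(-53.6°) tan(+13.055°) = 0.3145, H₀ = 1.2509 rad.
Bracket: H₀ sin φ sin δ + cos φ cos δ sin H₀ = 1.2509×-0.80489×0.22588 + 0.59342×0.97415×0.94926 = -0.227424 + 0.548748 = 0.321324.
Inverse-square distance factor (a/d)² = 1.0397² = 1.080976.
Q̄ = (S₀/π) × 1.080976 × [bracket] = (1361/π) × 1.080976 × 0.321324 = 150.48 W/m².
Daily total = Q̄ × 24.00 h × 3600 s/h = 150.48 × 24.00 × 3600 / 10⁶ = 13.00 MJ/m².

13.0 MJ/m²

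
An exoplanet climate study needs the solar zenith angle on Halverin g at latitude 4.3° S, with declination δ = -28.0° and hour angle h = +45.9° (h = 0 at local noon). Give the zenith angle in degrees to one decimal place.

cos θ_z = sin φ sin δ + cos φ cos δ cos h = 0.035200 + 0.612725 = 0.647925.
θ_z = arccos(0.647925) = 49.6°.

θ_z = 49.6°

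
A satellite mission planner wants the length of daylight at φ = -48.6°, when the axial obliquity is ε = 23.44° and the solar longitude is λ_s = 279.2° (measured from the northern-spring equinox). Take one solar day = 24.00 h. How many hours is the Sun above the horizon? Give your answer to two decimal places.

15.86 h

Solar declination: sin δ = sin ε · sin λ_s = sin 23.44° × sin 279.2° = -0.39267, so δ = -23.121°.
cos H₀ = −tan φ · tan δ = −tan(-48.6°) × tan(-23.121°) = -0.4843, so H₀ = 2.0764 rad = 118.97°.
Daylight = 2H₀/(2π) × 24.00 h = (2.0764/π) × 24.00 = 15.86 h.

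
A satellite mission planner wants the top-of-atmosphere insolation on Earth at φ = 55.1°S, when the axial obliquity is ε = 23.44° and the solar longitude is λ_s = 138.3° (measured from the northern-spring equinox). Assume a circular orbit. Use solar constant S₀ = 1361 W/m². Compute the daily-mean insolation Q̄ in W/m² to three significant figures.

Q̄ ≈ 110 W/m²

Solar declination: sin δ = sin ε · sin λ_s = sin 23.44° × sin 138.3° = 0.26462, so δ = +15.344°.
cos H₀ = −tan(-55.1°) tan(+15.344°) = 0.3933, H₀ = 1.1665 rad.
Bracket: H₀ sin φ sin δ + cos φ cos δ sin H₀ = 1.1665×-0.82015×0.26462 + 0.57215×0.96435×0.91939 = -0.253163 + 0.507276 = 0.254113.
Q̄ = (S₀/π) × [bracket] = (1361/π) × 0.254113 = 110.1 W/m².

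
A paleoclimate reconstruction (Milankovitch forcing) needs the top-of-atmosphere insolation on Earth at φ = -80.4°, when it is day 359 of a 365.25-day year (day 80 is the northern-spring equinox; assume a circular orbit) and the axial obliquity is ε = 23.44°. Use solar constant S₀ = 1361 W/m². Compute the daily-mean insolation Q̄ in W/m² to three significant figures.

Q̄ ≈ 532 W/m²

Solar longitude: λ_s = 360° × (359 − 80)/365.25 = 274.990°.
sin δ = sin 23.44° × sin 274.990° = -0.39628, so δ = -23.346°.
cos H₀ = −tan(-80.4°) tan(-23.346°) = -2.5519 ≤ −1 ⇒ polar day, H₀ = π.
Bracket: H₀ sin φ sin δ + cos φ cos δ sin H₀ = 3.1416×-0.98600×-0.39628 + 0.16677×0.91813×0.00000 = 1.227524 + 0.000000 = 1.227524.
Q̄ = (S₀/π) × [bracket] = (1361/π) × 1.227524 = 531.8 W/m².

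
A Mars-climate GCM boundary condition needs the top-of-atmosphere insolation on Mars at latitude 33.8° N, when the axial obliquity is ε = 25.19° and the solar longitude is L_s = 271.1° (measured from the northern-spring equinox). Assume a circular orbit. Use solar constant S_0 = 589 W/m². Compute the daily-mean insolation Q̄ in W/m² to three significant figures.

Q̄ ≈ 78.3 W/m²

Solar declination: sin δ = sin ε · sin L_s = sin 25.19° × sin 271.1° = -0.42554, so δ = -25.185°.
cos h₀ = −tan(+33.8°) tan(-25.185°) = 0.3148, h₀ = 1.2505 rad.
Bracket: h₀ sin ϕ sin δ + cos ϕ cos δ sin h₀ = 1.2505×0.55630×-0.42554 + 0.83098×0.90494×0.94916 = -0.296028 + 0.713756 = 0.417728.
Q̄ = (S_0/π) × [bracket] = (589/π) × 0.417728 = 78.32 W/m².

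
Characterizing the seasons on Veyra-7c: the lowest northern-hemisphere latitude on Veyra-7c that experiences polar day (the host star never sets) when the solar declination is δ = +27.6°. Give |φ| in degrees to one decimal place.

Polar day requires cos H₀ = −tan φ tan δ ≤ −1, i.e. tan φ tan δ ≥ 1.
The boundary is |tan φ| · |tan δ| = 1, so |φ| = 90° − |δ| = 90° − 27.6° = 62.4° in the northern hemisphere.

|φ| = 62.4°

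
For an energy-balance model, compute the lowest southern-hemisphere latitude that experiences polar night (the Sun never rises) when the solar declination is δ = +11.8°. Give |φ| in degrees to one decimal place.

|φ| = 78.2°

Polar night requires cos H₀ = −tan φ tan δ ≥ 1, i.e. tan φ tan δ ≤ −1.
The boundary is |tan φ| · |tan δ| = 1, so |φ| = 90° − |δ| = 90° − 11.8° = 78.2° in the southern hemisphere.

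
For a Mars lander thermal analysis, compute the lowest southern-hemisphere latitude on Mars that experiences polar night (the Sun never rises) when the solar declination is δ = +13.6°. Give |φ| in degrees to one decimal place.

|φ| = 76.4°

Polar night requires cos H₀ = −tan φ tan δ ≥ 1, i.e. tan φ tan δ ≤ −1.
The boundary is |tan φ| · |tan δ| = 1, so |φ| = 90° − |δ| = 90° − 13.6° = 76.4° in the southern hemisphere.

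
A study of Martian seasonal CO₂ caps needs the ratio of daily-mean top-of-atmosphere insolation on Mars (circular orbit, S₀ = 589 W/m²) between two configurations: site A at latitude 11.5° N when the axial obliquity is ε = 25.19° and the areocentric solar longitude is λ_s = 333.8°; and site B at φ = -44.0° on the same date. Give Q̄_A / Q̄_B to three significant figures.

Q̄_A / Q̄_B ≈ 0.979

— Configuration A (φ=+11.5°):
sin δ = sin 25.19° × sin 333.8° = -0.18791, so δ = -10.831°.
cos H₀ = −tan(+11.5°) tan(-10.831°) = 0.0389, H₀ = 1.5319 rad.
Bracket: H₀ sin φ sin δ + cos φ cos δ sin H₀ = 1.5319×0.19937×-0.18791 + 0.97992×0.98219×0.99924 = -0.057391 + 0.961736 = 0.904345.
Q̄ = (S₀/π) × [bracket] = (589/π) × 0.904345 = 169.55 W/m².
— Configuration B (φ=-44.0°):
cos H₀ = −tan(-44.0°) tan(-10.831°) = -0.1848, H₀ = 1.7566 rad.
Bracket: H₀ sin φ sin δ + cos φ cos δ sin H₀ = 1.7566×-0.69466×-0.18791 + 0.71934×0.98219×0.98278 = 0.229295 + 0.694362 = 0.923657.
Q̄ = (S₀/π) × [bracket] = (589/π) × 0.923657 = 173.17 W/m².
Ratio Q̄_A / Q̄_B = 169.55 / 173.17 = 0.9791.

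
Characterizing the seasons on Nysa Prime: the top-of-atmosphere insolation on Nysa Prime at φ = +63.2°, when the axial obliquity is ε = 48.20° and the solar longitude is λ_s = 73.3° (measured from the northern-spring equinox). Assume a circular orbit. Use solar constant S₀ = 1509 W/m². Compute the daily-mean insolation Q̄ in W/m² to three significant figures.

Solar declination: sin δ = sin ε · sin λ_s = sin 48.20° × sin 73.3° = 0.71403, so δ = +45.564°.
cos H₀ = −tan(+63.2°) tan(+45.564°) = -2.0190 ≤ −1 ⇒ polar day, H₀ = π.
Bracket: H₀ sin φ sin δ + cos φ cos δ sin H₀ = 3.1416×0.89259×0.71403 + 0.45088×0.70011×0.00000 = 2.002255 + 0.000000 = 2.002255.
Q̄ = (S₀/π) × [bracket] = (1509/π) × 2.002255 = 961.7 W/m².

Q̄ ≈ 962 W/m²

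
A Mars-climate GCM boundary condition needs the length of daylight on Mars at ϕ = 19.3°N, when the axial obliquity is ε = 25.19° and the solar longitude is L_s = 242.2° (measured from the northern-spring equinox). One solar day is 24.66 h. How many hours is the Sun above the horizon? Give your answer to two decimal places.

Solar declination: sin δ = sin ε · sin L_s = sin 25.19° × sin 242.2° = -0.37650, so δ = -22.117°.
cos h₀ = −tan ϕ · tan δ = −tan(+19.3°) × tan(-22.117°) = 0.1423, so h₀ = 1.4280 rad = 81.82°.
Daylight = 2h₀/(2π) × 24.66 h = (1.4280/π) × 24.66 = 11.21 h.

11.21 h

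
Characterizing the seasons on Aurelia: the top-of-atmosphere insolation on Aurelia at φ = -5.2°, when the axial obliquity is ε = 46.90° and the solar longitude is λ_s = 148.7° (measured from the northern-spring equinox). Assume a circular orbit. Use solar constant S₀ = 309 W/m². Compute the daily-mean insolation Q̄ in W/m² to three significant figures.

Solar declination: sin δ = sin ε · sin λ_s = sin 46.90° × sin 148.7° = 0.37933, so δ = +22.292°.
cos H₀ = −tan(-5.2°) tan(+22.292°) = 0.0373, H₀ = 1.5335 rad.
Bracket: H₀ sin φ sin δ + cos φ cos δ sin H₀ = 1.5335×-0.09063×0.37933 + 0.99588×0.92526×0.99930 = -0.052720 + 0.920803 = 0.868083.
Q̄ = (S₀/π) × [bracket] = (309/π) × 0.868083 = 85.38 W/m².

Q̄ ≈ 85.4 W/m²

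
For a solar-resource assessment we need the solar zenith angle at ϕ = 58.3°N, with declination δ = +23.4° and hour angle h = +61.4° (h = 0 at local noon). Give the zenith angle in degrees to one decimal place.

cos θ_z = sin ϕ sin δ + cos ϕ cos δ cos h = 0.337898 + 0.230851 = 0.568749.
θ_z = arccos(0.568749) = 55.3°.

θ_z = 55.3°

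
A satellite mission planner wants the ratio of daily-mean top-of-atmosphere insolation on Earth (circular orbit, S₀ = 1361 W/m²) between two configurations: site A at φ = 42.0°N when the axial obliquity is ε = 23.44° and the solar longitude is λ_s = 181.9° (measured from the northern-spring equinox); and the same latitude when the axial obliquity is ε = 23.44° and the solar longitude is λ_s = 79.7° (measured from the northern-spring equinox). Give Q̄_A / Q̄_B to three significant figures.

Q̄_A / Q̄_B ≈ 0.636

— Configuration A (φ=+42.0°):
Solar declination: sin δ = sin ε · sin λ_s = sin 23.44° × sin 181.9° = -0.01319, so δ = -0.756°.
cos H₀ = −tan(+42.0°) tan(-0.756°) = 0.0119, H₀ = 1.5589 rad.
Bracket: H₀ sin φ sin δ + cos φ cos δ sin H₀ = 1.5589×0.66913×-0.01319 + 0.74314×0.99991×0.99993 = -0.013759 + 0.743021 = 0.729262.
Q̄ = (S₀/π) × [bracket] = (1361/π) × 0.729262 = 315.93 W/m².
— Configuration B (φ=+42.0°):
Solar declination: sin δ = sin ε · sin λ_s = sin 23.44° × sin 79.7° = 0.39138, so δ = +23.040°.
cos H₀ = −tan(+42.0°) tan(+23.040°) = -0.3829, H₀ = 1.9638 rad.
Bracket: H₀ sin φ sin δ + cos φ cos δ sin H₀ = 1.9638×0.66913×0.39138 + 0.74314×0.92023×0.92377 = 0.514288 + 0.631729 = 1.146017.
Q̄ = (S₀/π) × [bracket] = (1361/π) × 1.146017 = 496.48 W/m².
Ratio Q̄_A / Q̄_B = 315.93 / 496.48 = 0.6363.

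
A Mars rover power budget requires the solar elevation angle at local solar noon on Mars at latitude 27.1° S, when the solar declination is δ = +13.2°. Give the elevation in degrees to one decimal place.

At local noon the hour angle is zero, so the zenith angle equals |ϕ − δ| = |-27.1° − (+13.200°)| = 40.300°.
Elevation = 90° − 40.300° = 49.7°.

49.7°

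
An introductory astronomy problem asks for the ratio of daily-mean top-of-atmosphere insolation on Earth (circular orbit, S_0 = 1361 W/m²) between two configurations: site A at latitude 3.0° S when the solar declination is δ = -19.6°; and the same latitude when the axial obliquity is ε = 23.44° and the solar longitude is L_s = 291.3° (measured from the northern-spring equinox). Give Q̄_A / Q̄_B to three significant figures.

Q̄_A / Q̄_B ≈ 1.01

— Configuration A (ϕ=-3.0°):
cos h₀ = −tan(-3.0°) tan(-19.600°) = -0.0187, h₀ = 1.5895 rad.
Bracket: h₀ sin ϕ sin δ + cos ϕ cos δ sin h₀ = 1.5895×-0.05234×-0.33545 + 0.99863×0.94206×0.99983 = 0.027908 + 0.940609 = 0.968517.
Q̄ = (S_0/π) × [bracket] = (1361/π) × 0.968517 = 419.58 W/m².
— Configuration B (ϕ=-3.0°):
Solar declination: sin δ = sin ε · sin L_s = sin 23.44° × sin 291.3° = -0.37062, so δ = -21.754°.
cos h₀ = −tan(-3.0°) tan(-21.754°) = -0.0209, h₀ = 1.5917 rad.
Bracket: h₀ sin ϕ sin δ + cos ϕ cos δ sin h₀ = 1.5917×-0.05234×-0.37062 + 0.99863×0.92879×0.99978 = 0.030876 + 0.927314 = 0.958190.
Q̄ = (S_0/π) × [bracket] = (1361/π) × 0.958190 = 415.11 W/m².
Ratio Q̄_A / Q̄_B = 419.58 / 415.11 = 1.011.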